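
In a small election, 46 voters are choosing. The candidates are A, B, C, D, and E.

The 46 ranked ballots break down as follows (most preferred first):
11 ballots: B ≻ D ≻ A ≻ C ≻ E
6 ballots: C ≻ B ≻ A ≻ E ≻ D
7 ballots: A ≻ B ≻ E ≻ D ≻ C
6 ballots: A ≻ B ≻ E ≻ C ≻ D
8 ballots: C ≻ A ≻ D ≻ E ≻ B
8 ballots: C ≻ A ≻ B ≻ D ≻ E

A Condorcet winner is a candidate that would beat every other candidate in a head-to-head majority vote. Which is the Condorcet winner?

A

A vs B: 29–17
A vs C: 24–22
A vs D: 35–11
A vs E: 46–0
A beats every other candidate.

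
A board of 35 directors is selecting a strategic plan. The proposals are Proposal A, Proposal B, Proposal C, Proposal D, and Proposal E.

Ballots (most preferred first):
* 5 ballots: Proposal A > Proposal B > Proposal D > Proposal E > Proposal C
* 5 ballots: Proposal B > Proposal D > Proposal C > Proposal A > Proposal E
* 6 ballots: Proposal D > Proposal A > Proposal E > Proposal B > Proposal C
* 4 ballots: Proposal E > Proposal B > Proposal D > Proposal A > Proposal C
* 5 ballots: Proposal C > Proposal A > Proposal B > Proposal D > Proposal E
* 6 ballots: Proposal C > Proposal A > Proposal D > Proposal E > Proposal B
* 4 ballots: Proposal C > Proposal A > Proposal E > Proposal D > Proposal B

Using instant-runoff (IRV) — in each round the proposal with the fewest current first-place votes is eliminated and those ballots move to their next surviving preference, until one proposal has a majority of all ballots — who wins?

Round 1: Proposal A 5, Proposal B 5, Proposal C 15, Proposal D 6, Proposal E 4. Proposal E eliminated.
Round 2: Proposal A 5, Proposal B 9, Proposal C 15, Proposal D 6. Proposal A eliminated.
Round 3: Proposal B 14, Proposal C 15, Proposal D 6. Proposal D eliminated.
Round 4: Proposal B 20, Proposal C 15. Proposal B has a majority (≥18).

Proposal B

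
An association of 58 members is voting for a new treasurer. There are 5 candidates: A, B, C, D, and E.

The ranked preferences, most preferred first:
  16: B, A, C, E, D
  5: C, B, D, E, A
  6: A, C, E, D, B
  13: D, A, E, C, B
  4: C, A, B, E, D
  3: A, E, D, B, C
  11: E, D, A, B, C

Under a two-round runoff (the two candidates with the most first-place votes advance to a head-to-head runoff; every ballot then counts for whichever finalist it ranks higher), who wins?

D

Round 1 first-place votes: A 9, B 16, C 9, D 13, E 11. B and D advance.
Runoff: B is ranked above D on 25 ballots, D above B on 33.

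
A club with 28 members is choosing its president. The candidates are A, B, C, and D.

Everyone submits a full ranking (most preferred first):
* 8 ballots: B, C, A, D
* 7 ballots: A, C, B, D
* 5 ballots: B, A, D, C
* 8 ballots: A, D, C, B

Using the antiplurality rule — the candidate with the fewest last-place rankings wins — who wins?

Last-place votes: A 0, B 8, C 5, D 15.

A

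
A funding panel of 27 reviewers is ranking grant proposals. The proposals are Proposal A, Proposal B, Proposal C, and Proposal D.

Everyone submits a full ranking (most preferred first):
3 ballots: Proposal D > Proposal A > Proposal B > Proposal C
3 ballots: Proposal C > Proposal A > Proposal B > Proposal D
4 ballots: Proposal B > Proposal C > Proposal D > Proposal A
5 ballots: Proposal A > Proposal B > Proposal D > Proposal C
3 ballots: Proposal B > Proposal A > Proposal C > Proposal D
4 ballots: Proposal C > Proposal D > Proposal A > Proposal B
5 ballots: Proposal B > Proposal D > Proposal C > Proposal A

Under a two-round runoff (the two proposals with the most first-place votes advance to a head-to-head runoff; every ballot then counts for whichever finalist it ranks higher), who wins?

Proposal B

Round 1 first-place votes: Proposal A 5, Proposal B 12, Proposal C 7, Proposal D 3. Proposal B and Proposal C advance.
Runoff: Proposal B is ranked above Proposal C on 20 ballots, Proposal C above Proposal B on 7.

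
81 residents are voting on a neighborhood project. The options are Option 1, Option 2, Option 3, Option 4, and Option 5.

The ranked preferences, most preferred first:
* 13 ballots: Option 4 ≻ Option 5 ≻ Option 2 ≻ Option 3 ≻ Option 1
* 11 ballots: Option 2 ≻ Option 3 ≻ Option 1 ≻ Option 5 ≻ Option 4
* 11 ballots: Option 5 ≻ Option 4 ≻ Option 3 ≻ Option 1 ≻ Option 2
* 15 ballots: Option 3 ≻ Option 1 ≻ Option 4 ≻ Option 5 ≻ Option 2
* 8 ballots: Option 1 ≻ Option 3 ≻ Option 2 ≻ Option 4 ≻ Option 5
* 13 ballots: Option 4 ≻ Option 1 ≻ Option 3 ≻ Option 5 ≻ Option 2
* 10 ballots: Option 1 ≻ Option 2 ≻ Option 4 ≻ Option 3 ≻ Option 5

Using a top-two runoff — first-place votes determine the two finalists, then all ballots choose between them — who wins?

Option 1

Round 1 first-place votes: Option 1 18, Option 2 11, Option 3 15, Option 4 26, Option 5 11. Option 4 and Option 1 advance.
Runoff: Option 4 is ranked above Option 1 on 37 ballots, Option 1 above Option 4 on 44.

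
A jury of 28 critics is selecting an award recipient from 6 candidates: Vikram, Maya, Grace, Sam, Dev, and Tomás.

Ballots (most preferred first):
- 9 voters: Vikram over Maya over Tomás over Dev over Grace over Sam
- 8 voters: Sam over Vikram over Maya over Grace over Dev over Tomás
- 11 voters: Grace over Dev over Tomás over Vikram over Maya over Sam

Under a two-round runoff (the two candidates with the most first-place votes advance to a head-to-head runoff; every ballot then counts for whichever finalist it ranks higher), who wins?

Round 1 first-place votes: Vikram 9, Maya 0, Grace 11, Sam 8, Dev 0, Tomás 0. Grace and Vikram advance.
Runoff: Grace is ranked above Vikram on 11 ballots, Vikram above Grace on 17.

Vikram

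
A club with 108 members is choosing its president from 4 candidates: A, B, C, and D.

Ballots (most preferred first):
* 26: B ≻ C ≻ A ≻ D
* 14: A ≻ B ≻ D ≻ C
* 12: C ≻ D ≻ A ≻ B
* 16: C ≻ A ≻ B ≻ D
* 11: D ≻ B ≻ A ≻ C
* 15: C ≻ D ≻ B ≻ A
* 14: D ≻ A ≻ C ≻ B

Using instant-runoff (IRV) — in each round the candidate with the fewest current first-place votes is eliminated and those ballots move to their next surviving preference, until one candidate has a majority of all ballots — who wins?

C

Round 1: A 14, B 26, C 43, D 25. A eliminated.
Round 2: B 40, C 43, D 25. D eliminated.
Round 3: B 51, C 57. C has a majority (≥55).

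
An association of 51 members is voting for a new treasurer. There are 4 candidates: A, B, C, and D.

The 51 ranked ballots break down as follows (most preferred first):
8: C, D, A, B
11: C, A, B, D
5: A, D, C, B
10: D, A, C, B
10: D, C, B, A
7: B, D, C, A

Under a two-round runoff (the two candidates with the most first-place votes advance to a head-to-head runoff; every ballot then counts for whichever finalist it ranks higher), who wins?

Round 1 first-place votes: A 5, B 7, C 19, D 20. D and C advance.
Runoff: D is ranked above C on 32 ballots, C above D on 19.

D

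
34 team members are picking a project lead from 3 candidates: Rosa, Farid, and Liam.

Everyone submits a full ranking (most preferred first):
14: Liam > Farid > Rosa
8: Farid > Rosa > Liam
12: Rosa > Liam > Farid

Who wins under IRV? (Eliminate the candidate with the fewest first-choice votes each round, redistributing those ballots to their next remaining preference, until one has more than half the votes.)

Round 1: Rosa 12, Farid 8, Liam 14. Farid eliminated.
Round 2: Rosa 20, Liam 14. Rosa has a majority (≥18).

Rosa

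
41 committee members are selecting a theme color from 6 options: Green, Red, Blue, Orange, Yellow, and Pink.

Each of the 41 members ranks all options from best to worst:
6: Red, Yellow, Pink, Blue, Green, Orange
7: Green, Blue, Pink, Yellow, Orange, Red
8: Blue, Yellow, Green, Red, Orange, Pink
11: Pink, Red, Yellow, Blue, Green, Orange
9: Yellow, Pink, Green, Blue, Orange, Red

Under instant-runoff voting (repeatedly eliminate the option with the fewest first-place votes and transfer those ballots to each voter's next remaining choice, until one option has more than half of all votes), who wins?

Round 1: Green 7, Red 6, Blue 8, Orange 0, Yellow 9, Pink 11. Orange eliminated.
Round 2: Green 7, Red 6, Blue 8, Yellow 9, Pink 11. Red eliminated.
Round 3: Green 7, Blue 8, Yellow 15, Pink 11. Green eliminated.
Round 4: Blue 15, Yellow 15, Pink 11. Pink eliminated.
Round 5: Blue 15, Yellow 26. Yellow has a majority (≥21).

Yellow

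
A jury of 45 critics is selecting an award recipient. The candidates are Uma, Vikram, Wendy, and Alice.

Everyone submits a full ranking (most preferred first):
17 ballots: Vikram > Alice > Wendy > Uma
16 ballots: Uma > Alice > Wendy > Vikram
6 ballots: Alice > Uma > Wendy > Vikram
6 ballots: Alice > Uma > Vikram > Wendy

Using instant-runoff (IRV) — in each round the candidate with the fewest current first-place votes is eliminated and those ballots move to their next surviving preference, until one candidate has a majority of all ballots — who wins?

Uma

Round 1: Uma 16, Vikram 17, Wendy 0, Alice 12. Wendy eliminated.
Round 2: Uma 16, Vikram 17, Alice 12. Alice eliminated.
Round 3: Uma 28, Vikram 17. Uma has a majority (≥23).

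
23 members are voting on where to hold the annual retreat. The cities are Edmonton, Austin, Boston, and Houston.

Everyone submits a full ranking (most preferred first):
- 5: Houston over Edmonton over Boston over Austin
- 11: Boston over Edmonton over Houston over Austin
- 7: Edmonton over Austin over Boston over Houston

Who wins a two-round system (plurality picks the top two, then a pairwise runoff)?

Round 1 first-place votes: Edmonton 7, Austin 0, Boston 11, Houston 5. Boston and Edmonton advance.
Runoff: Boston is ranked above Edmonton on 11 ballots, Edmonton above Boston on 12.

Edmonton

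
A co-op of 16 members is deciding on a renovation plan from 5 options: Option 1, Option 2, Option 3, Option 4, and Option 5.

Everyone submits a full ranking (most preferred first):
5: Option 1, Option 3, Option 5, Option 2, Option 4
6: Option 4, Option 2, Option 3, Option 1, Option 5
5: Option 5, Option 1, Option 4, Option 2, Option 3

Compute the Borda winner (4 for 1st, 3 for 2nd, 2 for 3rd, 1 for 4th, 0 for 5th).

Option 1: 5×4 + 6×1 + 5×3 = 41
Option 2: 5×1 + 6×3 + 5×1 = 28
Option 3: 5×3 + 6×2 + 5×0 = 27
Option 4: 5×0 + 6×4 + 5×2 = 34
Option 5: 5×2 + 6×0 + 5×4 = 30

Option 1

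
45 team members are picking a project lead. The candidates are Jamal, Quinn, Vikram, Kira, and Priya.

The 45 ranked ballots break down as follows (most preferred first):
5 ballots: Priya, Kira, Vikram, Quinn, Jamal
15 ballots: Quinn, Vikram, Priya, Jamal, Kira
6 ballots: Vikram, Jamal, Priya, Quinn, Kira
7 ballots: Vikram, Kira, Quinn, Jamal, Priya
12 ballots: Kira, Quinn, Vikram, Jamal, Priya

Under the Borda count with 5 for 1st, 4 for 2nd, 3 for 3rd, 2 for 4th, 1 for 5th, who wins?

Jamal: 5×1 + 15×2 + 6×4 + 7×2 + 12×2 = 97
Quinn: 5×2 + 15×5 + 6×2 + 7×3 + 12×4 = 166
Vikram: 5×3 + 15×4 + 6×5 + 7×5 + 12×3 = 176
Kira: 5×4 + 15×1 + 6×1 + 7×4 + 12×5 = 129
Priya: 5×5 + 15×3 + 6×3 + 7×1 + 12×1 = 107

Vikram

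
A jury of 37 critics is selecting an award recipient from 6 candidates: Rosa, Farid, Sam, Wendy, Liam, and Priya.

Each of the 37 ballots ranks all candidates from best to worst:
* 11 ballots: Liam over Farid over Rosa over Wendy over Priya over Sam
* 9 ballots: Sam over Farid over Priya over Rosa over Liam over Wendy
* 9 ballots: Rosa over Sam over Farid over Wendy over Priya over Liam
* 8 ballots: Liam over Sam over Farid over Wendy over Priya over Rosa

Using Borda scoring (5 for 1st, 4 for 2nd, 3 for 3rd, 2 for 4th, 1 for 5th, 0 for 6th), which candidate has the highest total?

Rosa: 11×3 + 9×2 + 9×5 + 8×0 = 96
Farid: 11×4 + 9×4 + 9×3 + 8×3 = 131
Sam: 11×0 + 9×5 + 9×4 + 8×4 = 113
Wendy: 11×2 + 9×0 + 9×2 + 8×2 = 56
Liam: 11×5 + 9×1 + 9×0 + 8×5 = 104
Priya: 11×1 + 9×3 + 9×1 + 8×1 = 55

Farid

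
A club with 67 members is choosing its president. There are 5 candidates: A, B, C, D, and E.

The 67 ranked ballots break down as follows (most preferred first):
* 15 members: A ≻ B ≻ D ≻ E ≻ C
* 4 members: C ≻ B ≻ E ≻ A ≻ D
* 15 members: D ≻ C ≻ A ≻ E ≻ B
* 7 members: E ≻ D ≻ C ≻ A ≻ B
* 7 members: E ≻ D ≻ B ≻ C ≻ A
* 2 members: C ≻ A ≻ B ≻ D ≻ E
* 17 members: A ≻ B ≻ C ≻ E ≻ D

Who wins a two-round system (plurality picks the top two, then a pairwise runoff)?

A

Round 1 first-place votes: A 32, B 0, C 6, D 15, E 14. A and D advance.
Runoff: A is ranked above D on 38 ballots, D above A on 29.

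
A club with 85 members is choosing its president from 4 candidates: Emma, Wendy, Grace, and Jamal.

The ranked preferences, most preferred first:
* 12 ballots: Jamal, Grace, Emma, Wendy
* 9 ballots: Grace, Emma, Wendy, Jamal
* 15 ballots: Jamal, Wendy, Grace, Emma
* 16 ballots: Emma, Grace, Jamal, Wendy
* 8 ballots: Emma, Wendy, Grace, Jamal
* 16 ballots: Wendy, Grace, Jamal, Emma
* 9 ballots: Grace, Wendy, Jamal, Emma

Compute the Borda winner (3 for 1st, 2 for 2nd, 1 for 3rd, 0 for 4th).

Grace

Emma: 12×1 + 9×2 + 15×0 + 16×3 + 8×3 + 16×0 + 9×0 = 102
Wendy: 12×0 + 9×1 + 15×2 + 16×0 + 8×2 + 16×3 + 9×2 = 121
Grace: 12×2 + 9×3 + 15×1 + 16×2 + 8×1 + 16×2 + 9×3 = 165
Jamal: 12×3 + 9×0 + 15×3 + 16×1 + 8×0 + 16×1 + 9×1 = 122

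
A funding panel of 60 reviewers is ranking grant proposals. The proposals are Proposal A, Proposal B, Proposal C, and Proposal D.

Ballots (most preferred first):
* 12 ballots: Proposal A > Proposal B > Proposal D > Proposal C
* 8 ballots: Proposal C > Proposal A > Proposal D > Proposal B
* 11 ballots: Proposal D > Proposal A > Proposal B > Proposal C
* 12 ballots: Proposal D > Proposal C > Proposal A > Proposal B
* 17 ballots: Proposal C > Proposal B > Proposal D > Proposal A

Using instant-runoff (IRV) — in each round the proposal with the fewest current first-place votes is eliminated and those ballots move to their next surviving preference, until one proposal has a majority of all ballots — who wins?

Round 1: Proposal A 12, Proposal B 0, Proposal C 25, Proposal D 23. Proposal B eliminated.
Round 2: Proposal A 12, Proposal C 25, Proposal D 23. Proposal A eliminated.
Round 3: Proposal C 25, Proposal D 35. Proposal D has a majority (≥31).

Proposal D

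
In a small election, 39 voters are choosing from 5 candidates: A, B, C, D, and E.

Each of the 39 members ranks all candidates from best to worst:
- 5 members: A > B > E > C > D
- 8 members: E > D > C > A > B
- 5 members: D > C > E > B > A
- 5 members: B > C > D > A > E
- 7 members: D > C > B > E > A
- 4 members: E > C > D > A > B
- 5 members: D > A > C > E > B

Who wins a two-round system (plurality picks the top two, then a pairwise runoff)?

D

Round 1 first-place votes: A 5, B 5, C 0, D 17, E 12. D and E advance.
Runoff: D is ranked above E on 22 ballots, E above D on 17.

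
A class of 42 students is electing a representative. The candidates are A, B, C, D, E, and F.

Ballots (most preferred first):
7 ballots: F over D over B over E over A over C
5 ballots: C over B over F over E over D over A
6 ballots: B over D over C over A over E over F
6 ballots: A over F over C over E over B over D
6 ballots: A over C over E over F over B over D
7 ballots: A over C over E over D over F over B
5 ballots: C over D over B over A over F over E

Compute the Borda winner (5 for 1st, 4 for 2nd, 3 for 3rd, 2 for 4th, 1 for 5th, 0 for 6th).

C

A: 7×1 + 5×0 + 6×2 + 6×5 + 6×5 + 7×5 + 5×2 = 124
B: 7×3 + 5×4 + 6×5 + 6×1 + 6×1 + 7×0 + 5×3 = 98
C: 7×0 + 5×5 + 6×3 + 6×3 + 6×4 + 7×4 + 5×5 = 138
D: 7×4 + 5×1 + 6×4 + 6×0 + 6×0 + 7×2 + 5×4 = 91
E: 7×2 + 5×2 + 6×1 + 6×2 + 6×3 + 7×3 + 5×0 = 81
F: 7×5 + 5×3 + 6×0 + 6×4 + 6×2 + 7×1 + 5×1 = 98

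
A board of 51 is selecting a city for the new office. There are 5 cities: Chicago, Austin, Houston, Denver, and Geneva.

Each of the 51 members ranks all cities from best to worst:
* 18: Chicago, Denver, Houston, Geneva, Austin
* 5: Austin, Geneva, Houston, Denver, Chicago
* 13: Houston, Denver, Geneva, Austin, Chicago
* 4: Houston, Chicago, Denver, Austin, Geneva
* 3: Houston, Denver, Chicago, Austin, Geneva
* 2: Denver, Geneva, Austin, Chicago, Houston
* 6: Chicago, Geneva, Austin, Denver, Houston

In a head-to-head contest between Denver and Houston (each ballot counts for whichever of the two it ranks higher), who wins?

Denver is ranked above Houston on 26 ballots; Houston above Denver on 25.

Denver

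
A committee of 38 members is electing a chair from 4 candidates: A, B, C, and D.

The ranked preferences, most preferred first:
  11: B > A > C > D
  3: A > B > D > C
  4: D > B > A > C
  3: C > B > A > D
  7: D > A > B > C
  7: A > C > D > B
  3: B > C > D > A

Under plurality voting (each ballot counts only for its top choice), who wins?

B

First-place votes: A 10, B 14, C 3, D 11.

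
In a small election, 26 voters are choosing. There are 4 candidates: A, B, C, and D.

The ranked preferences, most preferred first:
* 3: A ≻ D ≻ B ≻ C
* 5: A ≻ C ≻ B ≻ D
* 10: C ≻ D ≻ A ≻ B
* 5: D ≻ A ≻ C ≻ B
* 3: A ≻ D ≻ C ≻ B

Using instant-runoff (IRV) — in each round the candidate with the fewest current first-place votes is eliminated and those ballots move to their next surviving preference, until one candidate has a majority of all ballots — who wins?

Round 1: A 11, B 0, C 10, D 5. B eliminated.
Round 2: A 11, C 10, D 5. D eliminated.
Round 3: A 16, C 10. A has a majority (≥14).

A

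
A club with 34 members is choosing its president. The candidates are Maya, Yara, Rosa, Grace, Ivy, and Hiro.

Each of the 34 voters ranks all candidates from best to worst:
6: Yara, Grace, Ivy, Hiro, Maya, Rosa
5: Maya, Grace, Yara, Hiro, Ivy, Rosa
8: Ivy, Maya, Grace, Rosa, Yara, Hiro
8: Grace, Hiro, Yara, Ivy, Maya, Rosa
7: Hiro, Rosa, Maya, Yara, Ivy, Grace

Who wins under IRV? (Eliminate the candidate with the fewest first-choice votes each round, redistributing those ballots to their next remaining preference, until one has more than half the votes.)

Round 1: Maya 5, Yara 6, Rosa 0, Grace 8, Ivy 8, Hiro 7. Rosa eliminated.
Round 2: Maya 5, Yara 6, Grace 8, Ivy 8, Hiro 7. Maya eliminated.
Round 3: Yara 6, Grace 13, Ivy 8, Hiro 7. Yara eliminated.
Round 4: Grace 19, Ivy 8, Hiro 7. Grace has a majority (≥18).

Grace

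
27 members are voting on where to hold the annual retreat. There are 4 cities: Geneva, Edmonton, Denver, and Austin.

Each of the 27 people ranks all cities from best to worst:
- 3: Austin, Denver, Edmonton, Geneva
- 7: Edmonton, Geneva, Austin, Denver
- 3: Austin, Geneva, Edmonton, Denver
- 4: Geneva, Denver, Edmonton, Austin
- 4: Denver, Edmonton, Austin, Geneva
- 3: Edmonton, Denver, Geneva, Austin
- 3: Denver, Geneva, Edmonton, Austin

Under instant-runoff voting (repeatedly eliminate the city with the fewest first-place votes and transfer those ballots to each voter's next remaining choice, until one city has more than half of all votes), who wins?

Denver

Round 1: Geneva 4, Edmonton 10, Denver 7, Austin 6. Geneva eliminated.
Round 2: Edmonton 10, Denver 11, Austin 6. Austin eliminated.
Round 3: Edmonton 13, Denver 14. Denver has a majority (≥14).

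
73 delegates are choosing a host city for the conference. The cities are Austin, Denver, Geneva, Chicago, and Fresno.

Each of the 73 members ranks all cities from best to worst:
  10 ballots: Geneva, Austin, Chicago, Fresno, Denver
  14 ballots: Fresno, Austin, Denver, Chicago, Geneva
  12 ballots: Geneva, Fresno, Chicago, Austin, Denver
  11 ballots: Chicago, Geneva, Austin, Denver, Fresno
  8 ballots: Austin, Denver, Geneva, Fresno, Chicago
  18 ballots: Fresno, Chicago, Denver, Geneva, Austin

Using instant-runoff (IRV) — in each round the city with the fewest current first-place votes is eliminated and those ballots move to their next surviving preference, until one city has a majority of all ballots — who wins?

Geneva

Round 1: Austin 8, Denver 0, Geneva 22, Chicago 11, Fresno 32. Denver eliminated.
Round 2: Austin 8, Geneva 22, Chicago 11, Fresno 32. Austin eliminated.
Round 3: Geneva 30, Chicago 11, Fresno 32. Chicago eliminated.
Round 4: Geneva 41, Fresno 32. Geneva has a majority (≥37).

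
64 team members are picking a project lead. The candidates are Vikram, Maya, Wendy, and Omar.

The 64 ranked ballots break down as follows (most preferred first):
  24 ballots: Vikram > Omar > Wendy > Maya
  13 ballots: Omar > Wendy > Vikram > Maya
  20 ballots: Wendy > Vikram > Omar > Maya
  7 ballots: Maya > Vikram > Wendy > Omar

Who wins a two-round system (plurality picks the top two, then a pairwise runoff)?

Round 1 first-place votes: Vikram 24, Maya 7, Wendy 20, Omar 13. Vikram and Wendy advance.
Runoff: Vikram is ranked above Wendy on 31 ballots, Wendy above Vikram on 33.

Wendy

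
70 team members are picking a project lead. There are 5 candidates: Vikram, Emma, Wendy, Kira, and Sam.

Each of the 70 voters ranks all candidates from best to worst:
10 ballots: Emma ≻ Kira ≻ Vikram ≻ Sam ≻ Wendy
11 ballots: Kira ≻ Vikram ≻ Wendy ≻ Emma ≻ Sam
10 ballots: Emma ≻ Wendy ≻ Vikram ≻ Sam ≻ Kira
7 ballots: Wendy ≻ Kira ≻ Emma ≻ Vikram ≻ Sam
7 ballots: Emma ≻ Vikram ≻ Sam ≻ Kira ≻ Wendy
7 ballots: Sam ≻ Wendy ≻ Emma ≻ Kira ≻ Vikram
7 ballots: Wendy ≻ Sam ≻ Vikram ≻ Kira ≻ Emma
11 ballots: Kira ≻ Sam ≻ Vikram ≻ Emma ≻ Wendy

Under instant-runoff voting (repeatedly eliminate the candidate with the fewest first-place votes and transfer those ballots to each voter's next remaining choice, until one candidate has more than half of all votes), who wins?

Round 1: Vikram 0, Emma 27, Wendy 14, Kira 22, Sam 7. Vikram eliminated.
Round 2: Emma 27, Wendy 14, Kira 22, Sam 7. Sam eliminated.
Round 3: Emma 27, Wendy 21, Kira 22. Wendy eliminated.
Round 4: Emma 34, Kira 36. Kira has a majority (≥36).

Kira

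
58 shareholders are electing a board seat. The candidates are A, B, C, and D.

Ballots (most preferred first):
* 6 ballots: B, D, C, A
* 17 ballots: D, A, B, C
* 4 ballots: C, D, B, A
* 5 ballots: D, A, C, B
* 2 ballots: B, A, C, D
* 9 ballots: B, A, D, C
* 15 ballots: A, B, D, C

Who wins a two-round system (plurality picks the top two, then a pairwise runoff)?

Round 1 first-place votes: A 15, B 17, C 4, D 22. D and B advance.
Runoff: D is ranked above B on 26 ballots, B above D on 32.

B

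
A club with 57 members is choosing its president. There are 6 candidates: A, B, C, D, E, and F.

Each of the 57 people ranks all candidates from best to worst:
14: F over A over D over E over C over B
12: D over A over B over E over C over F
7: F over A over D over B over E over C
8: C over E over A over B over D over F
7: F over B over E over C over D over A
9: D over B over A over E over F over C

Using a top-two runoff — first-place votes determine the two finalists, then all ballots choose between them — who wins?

D

Round 1 first-place votes: A 0, B 0, C 8, D 21, E 0, F 28. F and D advance.
Runoff: F is ranked above D on 28 ballots, D above F on 29.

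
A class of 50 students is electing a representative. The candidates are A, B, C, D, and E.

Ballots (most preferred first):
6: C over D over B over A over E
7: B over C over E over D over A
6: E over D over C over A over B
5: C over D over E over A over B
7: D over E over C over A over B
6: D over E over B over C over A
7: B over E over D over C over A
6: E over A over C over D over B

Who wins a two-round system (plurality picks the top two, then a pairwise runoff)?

D

Round 1 first-place votes: A 0, B 14, C 11, D 13, E 12. B and D advance.
Runoff: B is ranked above D on 14 ballots, D above B on 36.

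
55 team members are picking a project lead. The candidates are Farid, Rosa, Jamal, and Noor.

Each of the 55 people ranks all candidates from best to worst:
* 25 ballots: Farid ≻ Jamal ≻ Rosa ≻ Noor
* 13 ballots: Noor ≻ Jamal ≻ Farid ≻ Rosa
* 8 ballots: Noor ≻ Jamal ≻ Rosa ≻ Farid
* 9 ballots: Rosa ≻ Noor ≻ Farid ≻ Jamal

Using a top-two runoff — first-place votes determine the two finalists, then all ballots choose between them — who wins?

Round 1 first-place votes: Farid 25, Rosa 9, Jamal 0, Noor 21. Farid and Noor advance.
Runoff: Farid is ranked above Noor on 25 ballots, Noor above Farid on 30.

Noor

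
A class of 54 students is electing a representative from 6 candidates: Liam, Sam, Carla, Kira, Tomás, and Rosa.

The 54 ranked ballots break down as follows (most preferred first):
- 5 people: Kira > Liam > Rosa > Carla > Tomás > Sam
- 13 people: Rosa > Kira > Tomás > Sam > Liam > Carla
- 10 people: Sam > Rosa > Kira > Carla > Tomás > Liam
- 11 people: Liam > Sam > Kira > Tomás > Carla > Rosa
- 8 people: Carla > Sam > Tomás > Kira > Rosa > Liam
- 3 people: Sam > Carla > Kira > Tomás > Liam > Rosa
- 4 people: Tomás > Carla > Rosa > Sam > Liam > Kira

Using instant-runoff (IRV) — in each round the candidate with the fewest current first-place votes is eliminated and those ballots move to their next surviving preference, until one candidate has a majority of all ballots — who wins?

Round 1: Liam 11, Sam 13, Carla 8, Kira 5, Tomás 4, Rosa 13. Tomás eliminated.
Round 2: Liam 11, Sam 13, Carla 12, Kira 5, Rosa 13. Kira eliminated.
Round 3: Liam 16, Sam 13, Carla 12, Rosa 13. Carla eliminated.
Round 4: Liam 16, Sam 21, Rosa 17. Liam eliminated.
Round 5: Sam 32, Rosa 22. Sam has a majority (≥28).

Sam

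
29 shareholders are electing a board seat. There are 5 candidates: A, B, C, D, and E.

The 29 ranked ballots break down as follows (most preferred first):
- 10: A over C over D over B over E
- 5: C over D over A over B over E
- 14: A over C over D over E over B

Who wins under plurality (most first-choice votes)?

A

First-place votes: A 24, B 0, C 5, D 0, E 0.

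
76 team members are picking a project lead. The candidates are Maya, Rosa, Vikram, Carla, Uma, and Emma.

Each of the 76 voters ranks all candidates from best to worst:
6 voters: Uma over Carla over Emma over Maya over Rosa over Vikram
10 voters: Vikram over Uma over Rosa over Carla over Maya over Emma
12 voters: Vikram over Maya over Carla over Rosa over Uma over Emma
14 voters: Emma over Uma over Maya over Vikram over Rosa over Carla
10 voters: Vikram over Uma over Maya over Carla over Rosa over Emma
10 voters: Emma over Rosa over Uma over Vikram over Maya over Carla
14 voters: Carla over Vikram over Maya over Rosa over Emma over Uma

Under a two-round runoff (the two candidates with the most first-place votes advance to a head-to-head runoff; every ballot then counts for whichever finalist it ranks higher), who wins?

Vikram

Round 1 first-place votes: Maya 0, Rosa 0, Vikram 32, Carla 14, Uma 6, Emma 24. Vikram and Emma advance.
Runoff: Vikram is ranked above Emma on 46 ballots, Emma above Vikram on 30.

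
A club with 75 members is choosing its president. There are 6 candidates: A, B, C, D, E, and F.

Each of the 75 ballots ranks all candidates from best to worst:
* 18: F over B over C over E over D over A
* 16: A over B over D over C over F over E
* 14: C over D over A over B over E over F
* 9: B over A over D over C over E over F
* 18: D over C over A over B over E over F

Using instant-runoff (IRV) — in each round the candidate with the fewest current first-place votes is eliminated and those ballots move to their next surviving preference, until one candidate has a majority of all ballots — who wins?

Round 1: A 16, B 9, C 14, D 18, E 0, F 18. E eliminated.
Round 2: A 16, B 9, C 14, D 18, F 18. B eliminated.
Round 3: A 25, C 14, D 18, F 18. C eliminated.
Round 4: A 25, D 32, F 18. F eliminated.
Round 5: A 25, D 50. D has a majority (≥38).

D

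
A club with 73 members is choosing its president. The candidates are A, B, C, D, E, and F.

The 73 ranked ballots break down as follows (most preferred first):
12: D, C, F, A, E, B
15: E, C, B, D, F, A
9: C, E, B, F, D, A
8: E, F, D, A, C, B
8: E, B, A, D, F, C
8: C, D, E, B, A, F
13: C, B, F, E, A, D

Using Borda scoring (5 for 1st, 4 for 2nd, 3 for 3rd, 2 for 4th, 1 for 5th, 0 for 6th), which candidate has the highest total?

A: 12×2 + 15×0 + 9×0 + 8×2 + 8×3 + 8×1 + 13×1 = 85
B: 12×0 + 15×3 + 9×3 + 8×0 + 8×4 + 8×2 + 13×4 = 172
C: 12×4 + 15×4 + 9×5 + 8×1 + 8×0 + 8×5 + 13×5 = 266
D: 12×5 + 15×2 + 9×1 + 8×3 + 8×2 + 8×4 + 13×0 = 171
E: 12×1 + 15×5 + 9×4 + 8×5 + 8×5 + 8×3 + 13×2 = 253
F: 12×3 + 15×1 + 9×2 + 8×4 + 8×1 + 8×0 + 13×3 = 148

C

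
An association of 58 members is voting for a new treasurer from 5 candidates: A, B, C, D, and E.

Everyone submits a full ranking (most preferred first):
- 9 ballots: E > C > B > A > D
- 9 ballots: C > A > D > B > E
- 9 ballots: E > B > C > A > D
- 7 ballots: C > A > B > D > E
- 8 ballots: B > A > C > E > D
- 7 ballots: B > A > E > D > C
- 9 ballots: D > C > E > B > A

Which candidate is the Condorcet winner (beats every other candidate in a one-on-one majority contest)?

C

C vs A: 43–15
C vs B: 34–24
C vs D: 42–16
C vs E: 33–25
C beats every other candidate.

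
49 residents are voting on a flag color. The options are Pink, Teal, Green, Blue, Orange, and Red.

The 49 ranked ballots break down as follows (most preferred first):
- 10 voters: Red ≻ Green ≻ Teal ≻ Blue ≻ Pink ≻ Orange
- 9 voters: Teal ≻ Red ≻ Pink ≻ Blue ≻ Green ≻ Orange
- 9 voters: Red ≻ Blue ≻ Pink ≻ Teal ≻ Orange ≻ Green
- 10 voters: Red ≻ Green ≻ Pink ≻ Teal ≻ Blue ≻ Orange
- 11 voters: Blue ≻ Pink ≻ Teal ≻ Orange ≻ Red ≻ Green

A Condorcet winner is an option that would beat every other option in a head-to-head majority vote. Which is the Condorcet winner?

Red

Red vs Pink: 38–11
Red vs Teal: 29–20
Red vs Green: 49–0
Red vs Blue: 38–11
Red vs Orange: 38–11
Red beats every other option.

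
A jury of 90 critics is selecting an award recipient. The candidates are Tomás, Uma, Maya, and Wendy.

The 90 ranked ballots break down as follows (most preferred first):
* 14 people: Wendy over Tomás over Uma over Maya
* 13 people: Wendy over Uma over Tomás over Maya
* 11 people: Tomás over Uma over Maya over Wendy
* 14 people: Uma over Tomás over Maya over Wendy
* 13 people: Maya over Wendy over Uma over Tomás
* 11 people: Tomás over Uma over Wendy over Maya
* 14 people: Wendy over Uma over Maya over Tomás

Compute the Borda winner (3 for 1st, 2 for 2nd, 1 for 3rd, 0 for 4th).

Uma

Tomás: 14×2 + 13×1 + 11×3 + 14×2 + 13×0 + 11×3 + 14×0 = 135
Uma: 14×1 + 13×2 + 11×2 + 14×3 + 13×1 + 11×2 + 14×2 = 167
Maya: 14×0 + 13×0 + 11×1 + 14×1 + 13×3 + 11×0 + 14×1 = 78
Wendy: 14×3 + 13×3 + 11×0 + 14×0 + 13×2 + 11×1 + 14×3 = 160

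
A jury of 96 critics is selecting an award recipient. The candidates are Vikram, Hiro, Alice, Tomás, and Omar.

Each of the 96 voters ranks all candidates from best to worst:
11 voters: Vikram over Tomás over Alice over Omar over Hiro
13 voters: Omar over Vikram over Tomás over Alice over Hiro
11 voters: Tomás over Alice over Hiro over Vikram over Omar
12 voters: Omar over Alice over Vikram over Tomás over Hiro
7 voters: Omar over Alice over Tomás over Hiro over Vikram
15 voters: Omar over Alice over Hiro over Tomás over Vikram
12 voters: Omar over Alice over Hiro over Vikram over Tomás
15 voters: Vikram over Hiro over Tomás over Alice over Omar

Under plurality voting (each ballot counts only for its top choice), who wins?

Omar

First-place votes: Vikram 26, Hiro 0, Alice 0, Tomás 11, Omar 59.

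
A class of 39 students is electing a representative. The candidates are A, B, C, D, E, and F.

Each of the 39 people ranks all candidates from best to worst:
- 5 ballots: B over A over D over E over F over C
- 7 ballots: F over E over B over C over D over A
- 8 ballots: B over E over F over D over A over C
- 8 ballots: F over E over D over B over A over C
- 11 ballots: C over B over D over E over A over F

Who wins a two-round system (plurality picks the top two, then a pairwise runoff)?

B

Round 1 first-place votes: A 0, B 13, C 11, D 0, E 0, F 15. F and B advance.
Runoff: F is ranked above B on 15 ballots, B above F on 24.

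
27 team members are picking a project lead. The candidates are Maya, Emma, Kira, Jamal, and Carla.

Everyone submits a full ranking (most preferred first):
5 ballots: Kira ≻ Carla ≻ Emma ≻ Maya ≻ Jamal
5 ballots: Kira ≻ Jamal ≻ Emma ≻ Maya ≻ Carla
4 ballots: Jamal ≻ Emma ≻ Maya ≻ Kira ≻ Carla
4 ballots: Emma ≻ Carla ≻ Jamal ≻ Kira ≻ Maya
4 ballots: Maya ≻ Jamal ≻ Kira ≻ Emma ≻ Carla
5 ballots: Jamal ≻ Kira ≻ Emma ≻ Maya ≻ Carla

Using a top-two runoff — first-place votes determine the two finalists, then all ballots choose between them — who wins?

Jamal

Round 1 first-place votes: Maya 4, Emma 4, Kira 10, Jamal 9, Carla 0. Kira and Jamal advance.
Runoff: Kira is ranked above Jamal on 10 ballots, Jamal above Kira on 17.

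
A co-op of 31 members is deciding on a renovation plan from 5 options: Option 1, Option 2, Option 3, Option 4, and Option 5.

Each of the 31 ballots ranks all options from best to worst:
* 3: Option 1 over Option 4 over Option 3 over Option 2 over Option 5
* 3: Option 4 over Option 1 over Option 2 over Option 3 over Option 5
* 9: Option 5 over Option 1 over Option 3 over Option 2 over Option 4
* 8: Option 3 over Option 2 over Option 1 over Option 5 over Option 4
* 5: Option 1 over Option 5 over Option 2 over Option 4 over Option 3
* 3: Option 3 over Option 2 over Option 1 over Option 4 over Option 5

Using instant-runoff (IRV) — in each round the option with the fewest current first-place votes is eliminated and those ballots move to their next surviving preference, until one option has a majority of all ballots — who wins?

Round 1: Option 1 8, Option 2 0, Option 3 11, Option 4 3, Option 5 9. Option 2 eliminated.
Round 2: Option 1 8, Option 3 11, Option 4 3, Option 5 9. Option 4 eliminated.
Round 3: Option 1 11, Option 3 11, Option 5 9. Option 5 eliminated.
Round 4: Option 1 20, Option 3 11. Option 1 has a majority (≥16).

Option 1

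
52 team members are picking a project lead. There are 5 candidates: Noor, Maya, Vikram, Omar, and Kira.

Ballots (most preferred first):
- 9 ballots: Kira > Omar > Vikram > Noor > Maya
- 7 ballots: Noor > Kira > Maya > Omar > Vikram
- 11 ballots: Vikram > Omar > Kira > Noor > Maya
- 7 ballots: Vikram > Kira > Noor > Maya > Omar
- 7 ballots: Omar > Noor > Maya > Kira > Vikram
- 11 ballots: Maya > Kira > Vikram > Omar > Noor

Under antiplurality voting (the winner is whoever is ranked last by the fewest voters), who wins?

Kira

Last-place votes: Noor 11, Maya 20, Vikram 14, Omar 7, Kira 0.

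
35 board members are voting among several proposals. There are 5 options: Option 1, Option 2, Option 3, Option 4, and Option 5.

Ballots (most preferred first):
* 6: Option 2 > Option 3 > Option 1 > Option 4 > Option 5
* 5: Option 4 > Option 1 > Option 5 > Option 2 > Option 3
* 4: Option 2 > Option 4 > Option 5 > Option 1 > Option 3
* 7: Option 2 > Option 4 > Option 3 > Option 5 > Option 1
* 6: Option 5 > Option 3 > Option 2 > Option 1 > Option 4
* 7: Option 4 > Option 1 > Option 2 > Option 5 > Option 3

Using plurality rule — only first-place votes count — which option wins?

Option 2

First-place votes: Option 1 0, Option 2 17, Option 3 0, Option 4 12, Option 5 6.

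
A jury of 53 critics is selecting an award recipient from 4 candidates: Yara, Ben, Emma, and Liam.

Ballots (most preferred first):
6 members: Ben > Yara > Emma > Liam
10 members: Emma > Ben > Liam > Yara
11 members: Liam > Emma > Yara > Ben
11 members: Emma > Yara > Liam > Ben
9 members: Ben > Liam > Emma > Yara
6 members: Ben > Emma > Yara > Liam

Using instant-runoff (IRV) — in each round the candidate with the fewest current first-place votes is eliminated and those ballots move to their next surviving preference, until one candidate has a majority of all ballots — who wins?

Round 1: Yara 0, Ben 21, Emma 21, Liam 11. Yara eliminated.
Round 2: Ben 21, Emma 21, Liam 11. Liam eliminated.
Round 3: Ben 21, Emma 32. Emma has a majority (≥27).

Emma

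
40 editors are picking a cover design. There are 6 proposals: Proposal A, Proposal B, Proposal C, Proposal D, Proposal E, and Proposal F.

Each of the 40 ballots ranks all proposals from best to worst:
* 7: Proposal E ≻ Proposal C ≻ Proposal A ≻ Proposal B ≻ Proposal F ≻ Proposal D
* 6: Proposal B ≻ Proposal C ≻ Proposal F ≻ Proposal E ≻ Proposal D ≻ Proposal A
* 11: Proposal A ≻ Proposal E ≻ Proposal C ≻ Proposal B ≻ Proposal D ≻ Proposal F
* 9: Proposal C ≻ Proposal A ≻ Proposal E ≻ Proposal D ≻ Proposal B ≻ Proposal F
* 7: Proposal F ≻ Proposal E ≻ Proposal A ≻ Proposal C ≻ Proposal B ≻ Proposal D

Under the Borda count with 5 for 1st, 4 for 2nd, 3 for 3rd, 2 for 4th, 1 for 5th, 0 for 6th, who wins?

Proposal A: 7×3 + 6×0 + 11×5 + 9×4 + 7×3 = 133
Proposal B: 7×2 + 6×5 + 11×2 + 9×1 + 7×1 = 82
Proposal C: 7×4 + 6×4 + 11×3 + 9×5 + 7×2 = 144
Proposal D: 7×0 + 6×1 + 11×1 + 9×2 + 7×0 = 35
Proposal E: 7×5 + 6×2 + 11×4 + 9×3 + 7×4 = 146
Proposal F: 7×1 + 6×3 + 11×0 + 9×0 + 7×5 = 60

Proposal E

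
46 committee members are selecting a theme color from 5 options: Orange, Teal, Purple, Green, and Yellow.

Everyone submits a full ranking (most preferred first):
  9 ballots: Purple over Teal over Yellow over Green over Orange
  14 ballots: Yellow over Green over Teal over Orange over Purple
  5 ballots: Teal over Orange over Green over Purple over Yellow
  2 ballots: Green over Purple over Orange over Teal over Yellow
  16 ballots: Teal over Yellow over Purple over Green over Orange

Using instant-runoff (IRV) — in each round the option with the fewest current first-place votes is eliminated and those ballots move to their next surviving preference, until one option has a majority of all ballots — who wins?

Round 1: Orange 0, Teal 21, Purple 9, Green 2, Yellow 14. Orange eliminated.
Round 2: Teal 21, Purple 9, Green 2, Yellow 14. Green eliminated.
Round 3: Teal 21, Purple 11, Yellow 14. Purple eliminated.
Round 4: Teal 32, Yellow 14. Teal has a majority (≥24).

Teal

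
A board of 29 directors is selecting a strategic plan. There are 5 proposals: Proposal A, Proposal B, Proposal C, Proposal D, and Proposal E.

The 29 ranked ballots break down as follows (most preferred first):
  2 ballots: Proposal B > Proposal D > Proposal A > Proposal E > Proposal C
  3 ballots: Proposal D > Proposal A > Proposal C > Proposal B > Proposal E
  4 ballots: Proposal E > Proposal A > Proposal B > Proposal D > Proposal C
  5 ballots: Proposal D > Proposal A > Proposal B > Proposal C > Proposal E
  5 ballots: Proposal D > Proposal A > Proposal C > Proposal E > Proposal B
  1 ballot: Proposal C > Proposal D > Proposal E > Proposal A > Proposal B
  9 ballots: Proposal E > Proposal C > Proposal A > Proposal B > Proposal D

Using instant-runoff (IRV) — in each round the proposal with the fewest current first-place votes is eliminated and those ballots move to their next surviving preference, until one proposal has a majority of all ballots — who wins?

Proposal D

Round 1: Proposal A 0, Proposal B 2, Proposal C 1, Proposal D 13, Proposal E 13. Proposal A eliminated.
Round 2: Proposal B 2, Proposal C 1, Proposal D 13, Proposal E 13. Proposal C eliminated.
Round 3: Proposal B 2, Proposal D 14, Proposal E 13. Proposal B eliminated.
Round 4: Proposal D 16, Proposal E 13. Proposal D has a majority (≥15).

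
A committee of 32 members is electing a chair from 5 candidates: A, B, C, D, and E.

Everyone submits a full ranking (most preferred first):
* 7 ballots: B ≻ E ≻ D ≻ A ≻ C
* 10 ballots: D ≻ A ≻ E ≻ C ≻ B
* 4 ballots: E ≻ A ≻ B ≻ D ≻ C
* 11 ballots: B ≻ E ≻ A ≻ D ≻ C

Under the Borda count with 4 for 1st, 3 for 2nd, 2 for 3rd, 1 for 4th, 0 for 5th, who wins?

E

A: 7×1 + 10×3 + 4×3 + 11×2 = 71
B: 7×4 + 10×0 + 4×2 + 11×4 = 80
C: 7×0 + 10×1 + 4×0 + 11×0 = 10
D: 7×2 + 10×4 + 4×1 + 11×1 = 69
E: 7×3 + 10×2 + 4×4 + 11×3 = 90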